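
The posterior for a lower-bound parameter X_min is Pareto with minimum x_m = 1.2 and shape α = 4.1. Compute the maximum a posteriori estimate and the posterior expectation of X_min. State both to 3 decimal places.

The Pareto density is strictly decreasing on [x_m, ∞), so the mode is x_m = 1.200.
Mean = α·x_m/(α−1) = 4.1·1.2/3.1 = 1.587.
Mean > mode: the posterior has a right tail.

MAP: 1.200. Posterior mean: 1.587.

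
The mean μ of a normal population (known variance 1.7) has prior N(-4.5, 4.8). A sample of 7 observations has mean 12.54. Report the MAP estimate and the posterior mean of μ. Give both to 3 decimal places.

Posterior for μ is Normal. Precision-weighted mean: (1/4.8·-4.5 + 7/1.7·12.54) / (1/4.8 + 7/1.7) = 11.719.
A Normal posterior is symmetric, so mode = mean.

μ_MAP = 11.719, E[μ|data] = 11.719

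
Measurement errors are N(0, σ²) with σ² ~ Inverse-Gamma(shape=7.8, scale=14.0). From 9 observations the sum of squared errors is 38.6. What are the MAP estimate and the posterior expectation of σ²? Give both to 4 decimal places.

Posterior: Inverse-Gamma(shape = 7.8+9/2 = 12.3, scale = 14.0+38.6/2 = 33.3).
Mode = β/(α+1) = 33.3/13.3 = 2.5038.
Mean = β/(α−1) = 33.3/11.3 = 2.9469.

MAP estimate = 2.5038, posterior expectation = 2.9469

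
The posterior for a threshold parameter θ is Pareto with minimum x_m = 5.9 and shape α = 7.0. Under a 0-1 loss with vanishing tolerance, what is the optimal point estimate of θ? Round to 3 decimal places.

5.900

The Pareto density is strictly decreasing on [x_m, ∞), so the mode is x_m = 5.900.
Mean = α·x_m/(α−1) = 7.0·5.9/6.0 = 6.883.
This is the posterior mode — the MAP estimate.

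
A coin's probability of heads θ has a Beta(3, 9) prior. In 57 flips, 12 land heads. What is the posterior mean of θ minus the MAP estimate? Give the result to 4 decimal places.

0.0084

Posterior: Beta(3+12, 9+45) = Beta(15, 54).
Mode = (15−1)/(15+54−2) = 14/67 = 0.2090.
Mean = 15/(15+54) = 15/69 = 0.2174.
Difference = 0.2174 − 0.2090 = 0.0084.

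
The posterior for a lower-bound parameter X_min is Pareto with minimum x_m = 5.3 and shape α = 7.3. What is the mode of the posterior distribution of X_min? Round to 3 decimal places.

The Pareto density is strictly decreasing on [x_m, ∞), so the mode is x_m = 5.300.
Mean = α·x_m/(α−1) = 7.3·5.3/6.3 = 6.141.
This is the posterior mode — the MAP estimate.

5.300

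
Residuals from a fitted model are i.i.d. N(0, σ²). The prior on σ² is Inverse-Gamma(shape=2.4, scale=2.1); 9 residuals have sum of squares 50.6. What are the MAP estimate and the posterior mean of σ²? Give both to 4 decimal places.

MAP estimate = 3.4684, posterior mean = 4.6441

Posterior: Inverse-Gamma(shape = 2.4+9/2 = 6.9, scale = 2.1+50.6/2 = 27.4).
Mode = β/(α+1) = 27.4/7.9 = 3.4684.
Mean = β/(α−1) = 27.4/5.9 = 4.6441.
The posterior is right-skewed, so the mean exceeds the mode.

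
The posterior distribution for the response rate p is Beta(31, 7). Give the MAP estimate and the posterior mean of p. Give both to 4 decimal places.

Mode = (31−1)/(31+7−2) = 30/36 = 0.8333.
Mean = 31/(31+7) = 31/38 = 0.8158.
The posterior is left-skewed, so the mode exceeds the mean.

MAP = 0.8333, posterior mean = 0.8158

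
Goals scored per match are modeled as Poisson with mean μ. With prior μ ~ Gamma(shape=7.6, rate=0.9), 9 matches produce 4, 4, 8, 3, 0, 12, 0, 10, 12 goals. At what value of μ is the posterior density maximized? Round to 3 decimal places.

6.020

Σ counts = 53. Posterior: Gamma(shape = 7.6+53 = 60.6, rate = 0.9+9 = 9.9).
Mode = (α−1)/β = 59.6/9.9 = 6.020.
Mean = α/β = 60.6/9.9 = 6.121.
This is the posterior mode — the MAP estimate.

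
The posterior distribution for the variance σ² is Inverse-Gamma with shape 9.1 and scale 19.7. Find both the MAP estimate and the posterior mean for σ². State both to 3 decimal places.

Mode = β/(α+1) = 19.7/10.1 = 1.950.
Mean = β/(α−1) = 19.7/8.1 = 2.432.
Right-skewed posterior ⇒ mode < mean.

MAP estimate = 1.950, posterior mean = 2.432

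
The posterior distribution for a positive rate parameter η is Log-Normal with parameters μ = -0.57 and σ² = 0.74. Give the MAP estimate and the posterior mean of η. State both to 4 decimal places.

MAP: 0.2698. Posterior mean: 0.8187.

Mode = exp(μ − σ²) = exp(-1.31) = 0.2698.
Mean = exp(μ + σ²/2) = exp(-0.200) = 0.8187.
Right-skewed posterior ⇒ mode < mean.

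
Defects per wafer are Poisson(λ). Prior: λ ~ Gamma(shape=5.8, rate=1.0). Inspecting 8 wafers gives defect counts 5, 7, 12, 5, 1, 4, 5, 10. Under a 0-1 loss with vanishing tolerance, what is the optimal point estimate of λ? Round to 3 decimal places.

5.978

Σ counts = 49. Posterior: Gamma(shape = 5.8+49 = 54.8, rate = 1.0+8 = 9.0).
Mode = (α−1)/β = 53.8/9.0 = 5.978.
Mean = α/β = 54.8/9.0 = 6.089.
This is the posterior mode — the MAP estimate.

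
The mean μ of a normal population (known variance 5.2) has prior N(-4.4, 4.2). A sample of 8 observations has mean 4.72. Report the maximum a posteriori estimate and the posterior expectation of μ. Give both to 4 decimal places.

Posterior for μ is Normal. Precision-weighted mean: (1/4.2·-4.4 + 8/5.2·4.72) / (1/4.2 + 8/5.2) = 3.4977.
A Normal posterior is symmetric, so mode = mean.

MAP: 3.4977. Posterior mean: 3.4977.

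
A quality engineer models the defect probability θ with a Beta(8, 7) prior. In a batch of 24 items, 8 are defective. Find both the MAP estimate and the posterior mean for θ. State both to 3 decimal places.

MAP = 0.405; posterior mean = 0.410

Posterior: Beta(8+8, 7+16) = Beta(16, 23).
Mode = (16−1)/(16+23−2) = 15/37 = 0.405.
Mean = 16/(16+23) = 16/39 = 0.410.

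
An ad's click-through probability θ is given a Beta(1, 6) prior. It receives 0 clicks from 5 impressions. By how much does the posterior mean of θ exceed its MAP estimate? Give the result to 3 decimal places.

Posterior: Beta(1+0, 6+5) = Beta(1, 11).
Since α = 1 ≤ 1 and β > 1, the Beta density is monotone decreasing on [0,1]; the mode is at 0.
Mean = 1/(1+11) = 0.083.
Difference = 0.083 − 0.000 = 0.083.

0.083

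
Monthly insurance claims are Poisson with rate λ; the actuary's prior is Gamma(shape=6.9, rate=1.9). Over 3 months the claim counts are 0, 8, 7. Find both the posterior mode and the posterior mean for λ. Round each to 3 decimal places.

MAP = 4.265; posterior mean = 4.469

Σ counts = 15. Posterior: Gamma(shape = 6.9+15 = 21.9, rate = 1.9+3 = 4.9).
Mode = (α−1)/β = 20.9/4.9 = 4.265.
Mean = α/β = 21.9/4.9 = 4.469.
The posterior is right-skewed, so the mean exceeds the mode.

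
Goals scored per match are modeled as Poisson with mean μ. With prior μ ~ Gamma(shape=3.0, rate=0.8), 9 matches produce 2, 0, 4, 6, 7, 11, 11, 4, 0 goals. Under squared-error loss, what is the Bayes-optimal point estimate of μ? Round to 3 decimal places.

Σ counts = 45. Posterior: Gamma(shape = 3.0+45 = 48.0, rate = 0.8+9 = 9.8).
Mode = (α−1)/β = 47.0/9.8 = 4.796.
Mean = α/β = 48.0/9.8 = 4.898.
Squared-error loss ⇒ the optimal estimator is the posterior mean.

4.898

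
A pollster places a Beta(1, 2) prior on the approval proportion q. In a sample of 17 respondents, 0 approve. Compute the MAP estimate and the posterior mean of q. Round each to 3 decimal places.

MAP estimate = 0.000, posterior mean = 0.050

Posterior: Beta(1+0, 2+17) = Beta(1, 19).
Since α = 1 ≤ 1 and β > 1, the Beta density is monotone decreasing on [0,1]; the mode is at 0.
Mean = 1/(1+19) = 0.050.
The posterior is right-skewed, so the mean exceeds the mode.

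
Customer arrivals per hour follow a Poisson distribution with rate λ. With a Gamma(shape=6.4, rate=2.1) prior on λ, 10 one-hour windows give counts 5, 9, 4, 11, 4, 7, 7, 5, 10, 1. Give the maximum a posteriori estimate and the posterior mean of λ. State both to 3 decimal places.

Σ counts = 63. Posterior: Gamma(shape = 6.4+63 = 69.4, rate = 2.1+10 = 12.1).
Mode = (α−1)/β = 68.4/12.1 = 5.653.
Mean = α/β = 69.4/12.1 = 5.736.

λ_MAP = 5.653, E[λ|data] = 5.736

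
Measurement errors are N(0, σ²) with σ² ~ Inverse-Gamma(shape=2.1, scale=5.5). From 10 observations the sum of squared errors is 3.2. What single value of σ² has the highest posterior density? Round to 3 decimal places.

0.877

Posterior: Inverse-Gamma(shape = 2.1+10/2 = 7.1, scale = 5.5+3.2/2 = 7.1).
Mode = β/(α+1) = 7.1/8.1 = 0.877.
Mean = β/(α−1) = 7.1/6.1 = 1.164.
This is the posterior mode — the MAP estimate.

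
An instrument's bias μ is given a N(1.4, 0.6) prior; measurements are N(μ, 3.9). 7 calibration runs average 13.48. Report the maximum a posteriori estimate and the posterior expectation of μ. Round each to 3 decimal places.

MAP = 7.664; posterior mean = 7.664

Posterior for μ is Normal. Precision-weighted mean: (1/0.6·1.4 + 7/3.9·13.48) / (1/0.6 + 7/3.9) = 7.664.
A Normal posterior is symmetric, so mode = mean.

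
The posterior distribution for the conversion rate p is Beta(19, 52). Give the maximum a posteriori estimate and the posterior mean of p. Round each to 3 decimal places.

maximum a posteriori estimate = 0.261, posterior mean = 0.268

Mode = (19−1)/(19+52−2) = 18/69 = 0.261.
Mean = 19/(19+52) = 19/71 = 0.268.
The posterior is right-skewed, so the mean exceeds the mode.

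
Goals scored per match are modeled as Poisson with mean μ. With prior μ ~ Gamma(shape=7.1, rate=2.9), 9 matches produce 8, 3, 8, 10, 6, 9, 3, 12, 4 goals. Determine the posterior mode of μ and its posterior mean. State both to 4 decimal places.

Σ counts = 63. Posterior: Gamma(shape = 7.1+63 = 70.1, rate = 2.9+9 = 11.9).
Mode = (α−1)/β = 69.1/11.9 = 5.8067.
Mean = α/β = 70.1/11.9 = 5.8908.

MAP: 5.8067. Posterior mean: 5.8908.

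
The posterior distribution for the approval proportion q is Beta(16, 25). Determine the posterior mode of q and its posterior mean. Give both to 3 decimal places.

Mode = (16−1)/(16+25−2) = 15/39 = 0.385.
Mean = 16/(16+25) = 16/41 = 0.390.

MAP = 0.385; posterior mean = 0.390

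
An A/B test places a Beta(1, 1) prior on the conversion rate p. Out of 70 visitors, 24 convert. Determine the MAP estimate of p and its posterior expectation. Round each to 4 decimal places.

Posterior: Beta(1+24, 1+46) = Beta(25, 47).
Mode = (25−1)/(25+47−2) = 24/70 = 0.3429.
With a flat prior the MAP equals the MLE, 24/70.
Mean = 25/(25+47) = 25/72 = 0.3472.

MAP = 0.3429, posterior mean = 0.3472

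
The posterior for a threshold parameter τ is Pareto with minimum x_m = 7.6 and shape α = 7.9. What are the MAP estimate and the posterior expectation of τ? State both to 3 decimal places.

MAP estimate = 7.600, posterior expectation = 8.701

The Pareto density is strictly decreasing on [x_m, ∞), so the mode is x_m = 7.600.
Mean = α·x_m/(α−1) = 7.9·7.6/6.9 = 8.701.
Mean > mode: the posterior has a right tail.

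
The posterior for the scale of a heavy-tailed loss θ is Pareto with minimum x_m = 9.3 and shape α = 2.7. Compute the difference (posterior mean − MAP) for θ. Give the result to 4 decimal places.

5.4706

The Pareto density is strictly decreasing on [x_m, ∞), so the mode is x_m = 9.3000.
Mean = α·x_m/(α−1) = 2.7·9.3/1.7 = 14.7706.
Difference = 14.7706 − 9.3000 = 5.4706.
Mean > mode: the posterior has a right tail.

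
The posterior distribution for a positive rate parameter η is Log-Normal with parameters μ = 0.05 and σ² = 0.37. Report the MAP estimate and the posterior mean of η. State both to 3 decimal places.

MAP estimate = 0.726, posterior mean = 1.265

Mode = exp(μ − σ²) = exp(-0.32) = 0.726.
Mean = exp(μ + σ²/2) = exp(0.235) = 1.265.
Right-skewed posterior ⇒ mode < mean.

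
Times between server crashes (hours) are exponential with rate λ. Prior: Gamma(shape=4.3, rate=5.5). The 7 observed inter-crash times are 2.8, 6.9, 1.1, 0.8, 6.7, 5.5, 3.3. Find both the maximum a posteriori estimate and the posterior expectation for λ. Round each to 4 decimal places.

Σ times = 27.1. Posterior: Gamma(shape = 4.3+7 = 11.3, rate = 5.5+27.1 = 32.6).
Mode = (α−1)/β = 10.3/32.6 = 0.3160.
Mean = α/β = 11.3/32.6 = 0.3466.

MAP = 0.3160, posterior mean = 0.3466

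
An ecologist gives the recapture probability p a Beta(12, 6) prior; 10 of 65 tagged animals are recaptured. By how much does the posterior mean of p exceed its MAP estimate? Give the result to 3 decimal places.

0.006

Posterior: Beta(12+10, 6+55) = Beta(22, 61).
Mode = (22−1)/(22+61−2) = 21/81 = 0.259.
Mean = 22/(22+61) = 22/83 = 0.265.
Difference = 0.265 − 0.259 = 0.006.
Mean > mode: the posterior has a right tail.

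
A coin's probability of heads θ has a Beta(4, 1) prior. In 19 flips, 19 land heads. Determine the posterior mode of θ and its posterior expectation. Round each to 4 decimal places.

Posterior: Beta(4+19, 1+0) = Beta(23, 1).
Since β = 1 ≤ 1 and α > 1, the Beta density is monotone increasing on [0,1]; the mode is at 1.
Mean = 23/(23+1) = 0.9583.

MAP = 1.0000, posterior mean = 0.9583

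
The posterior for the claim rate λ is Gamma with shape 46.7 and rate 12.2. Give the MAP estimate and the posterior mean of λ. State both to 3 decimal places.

MAP estimate = 3.746, posterior mean = 3.828

Mode = (α−1)/β = 45.7/12.2 = 3.746.
Mean = α/β = 46.7/12.2 = 3.828.
The mean is pulled above the mode by the posterior's right skew.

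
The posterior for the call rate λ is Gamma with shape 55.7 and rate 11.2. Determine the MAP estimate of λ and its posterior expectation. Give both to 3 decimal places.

Mode = (α−1)/β = 54.7/11.2 = 4.884.
Mean = α/β = 55.7/11.2 = 4.973.

λ_MAP = 4.884, E[λ|data] = 4.973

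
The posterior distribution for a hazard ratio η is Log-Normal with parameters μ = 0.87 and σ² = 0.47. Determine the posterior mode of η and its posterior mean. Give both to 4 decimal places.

Mode = exp(μ − σ²) = exp(0.40) = 1.4918.
Mean = exp(μ + σ²/2) = exp(1.105) = 3.0192.

MAP = 1.4918, posterior mean = 3.0192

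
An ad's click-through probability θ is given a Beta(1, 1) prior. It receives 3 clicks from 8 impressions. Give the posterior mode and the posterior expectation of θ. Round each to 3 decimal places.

Posterior: Beta(1+3, 1+5) = Beta(4, 6).
Mode = (4−1)/(4+6−2) = 3/8 = 0.375.
With a flat prior the MAP equals the MLE, 3/8.
Mean = 4/(4+6) = 4/10 = 0.400.

posterior mode = 0.375, posterior expectation = 0.400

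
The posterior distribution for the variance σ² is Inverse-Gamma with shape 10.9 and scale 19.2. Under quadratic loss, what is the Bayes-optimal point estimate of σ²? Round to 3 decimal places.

1.939

Mode = β/(α+1) = 19.2/11.9 = 1.613.
Mean = β/(α−1) = 19.2/9.9 = 1.939.
Quadratic loss ⇒ the optimal estimator is the posterior mean.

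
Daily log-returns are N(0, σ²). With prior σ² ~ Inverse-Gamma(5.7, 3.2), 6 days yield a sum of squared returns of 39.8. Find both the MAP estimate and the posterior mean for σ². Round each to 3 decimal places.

MAP = 2.381; posterior mean = 3.000

Posterior: Inverse-Gamma(shape = 5.7+6/2 = 8.7, scale = 3.2+39.8/2 = 23.1).
Mode = β/(α+1) = 23.1/9.7 = 2.381.
Mean = β/(α−1) = 23.1/7.7 = 3.000.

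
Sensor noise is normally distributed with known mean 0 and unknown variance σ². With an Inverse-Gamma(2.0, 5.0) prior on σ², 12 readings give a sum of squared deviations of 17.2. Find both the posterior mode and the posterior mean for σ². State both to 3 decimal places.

MAP = 1.511, posterior mean = 1.943

Posterior: Inverse-Gamma(shape = 2.0+12/2 = 8.0, scale = 5.0+17.2/2 = 13.6).
Mode = β/(α+1) = 13.6/9.0 = 1.511.
Mean = β/(α−1) = 13.6/7.0 = 1.943.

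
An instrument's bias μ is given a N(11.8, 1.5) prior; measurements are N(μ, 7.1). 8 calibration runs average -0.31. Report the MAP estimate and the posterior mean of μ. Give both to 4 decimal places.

Posterior for μ is Normal. Precision-weighted mean: (1/1.5·11.8 + 8/7.1·-0.31) / (1/1.5 + 8/7.1) = 4.1916.
A Normal posterior is symmetric, so mode = mean.

MAP: 4.1916. Posterior mean: 4.1916.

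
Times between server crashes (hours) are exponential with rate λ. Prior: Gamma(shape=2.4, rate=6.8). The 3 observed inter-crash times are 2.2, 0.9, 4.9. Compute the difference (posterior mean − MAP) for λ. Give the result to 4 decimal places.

Σ times = 8.0. Posterior: Gamma(shape = 2.4+3 = 5.4, rate = 6.8+8.0 = 14.8).
Mode = (α−1)/β = 4.4/14.8 = 0.2973.
Mean = α/β = 5.4/14.8 = 0.3649.
Difference = 0.3649 − 0.2973 = 0.0676.
Mean > mode: the posterior has a right tail.

0.0676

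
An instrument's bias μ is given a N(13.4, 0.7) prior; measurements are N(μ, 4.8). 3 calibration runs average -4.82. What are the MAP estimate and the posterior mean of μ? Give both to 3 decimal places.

MAP estimate = 7.855, posterior mean = 7.855

Posterior for μ is Normal. Precision-weighted mean: (1/0.7·13.4 + 3/4.8·-4.82) / (1/0.7 + 3/4.8) = 7.855.
A Normal posterior is symmetric, so mode = mean.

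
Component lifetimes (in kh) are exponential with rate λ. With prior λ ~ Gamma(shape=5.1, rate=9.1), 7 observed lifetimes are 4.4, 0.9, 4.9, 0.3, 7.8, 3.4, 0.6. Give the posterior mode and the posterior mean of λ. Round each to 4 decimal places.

Σ times = 22.3. Posterior: Gamma(shape = 5.1+7 = 12.1, rate = 9.1+22.3 = 31.4).
Mode = (α−1)/β = 11.1/31.4 = 0.3535.
Mean = α/β = 12.1/31.4 = 0.3854.
Right-skewed posterior ⇒ mode < mean.

MAP: 0.3535. Posterior mean: 0.3854.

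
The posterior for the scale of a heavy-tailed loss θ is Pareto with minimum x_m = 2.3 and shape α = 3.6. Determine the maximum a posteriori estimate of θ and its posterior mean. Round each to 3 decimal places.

The Pareto density is strictly decreasing on [x_m, ∞), so the mode is x_m = 2.300.
Mean = α·x_m/(α−1) = 3.6·2.3/2.6 = 3.185.
Right-skewed posterior ⇒ mode < mean.

MAP: 2.300. Posterior mean: 3.185.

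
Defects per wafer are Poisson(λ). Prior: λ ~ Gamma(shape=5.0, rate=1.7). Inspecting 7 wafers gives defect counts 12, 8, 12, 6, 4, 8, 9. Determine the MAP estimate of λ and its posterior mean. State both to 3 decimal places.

MAP = 7.241; posterior mean = 7.356

Σ counts = 59. Posterior: Gamma(shape = 5.0+59 = 64.0, rate = 1.7+7 = 8.7).
Mode = (α−1)/β = 63.0/8.7 = 7.241.
Mean = α/β = 64.0/8.7 = 7.356.
Right-skewed posterior ⇒ mode < mean.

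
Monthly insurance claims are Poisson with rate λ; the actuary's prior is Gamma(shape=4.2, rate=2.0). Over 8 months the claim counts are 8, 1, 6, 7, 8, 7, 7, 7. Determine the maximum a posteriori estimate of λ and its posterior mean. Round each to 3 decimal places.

MAP = 5.420; posterior mean = 5.520

Σ counts = 51. Posterior: Gamma(shape = 4.2+51 = 55.2, rate = 2.0+8 = 10.0).
Mode = (α−1)/β = 54.2/10.0 = 5.420.
Mean = α/β = 55.2/10.0 = 5.520.
The mean is pulled above the mode by the posterior's right skew.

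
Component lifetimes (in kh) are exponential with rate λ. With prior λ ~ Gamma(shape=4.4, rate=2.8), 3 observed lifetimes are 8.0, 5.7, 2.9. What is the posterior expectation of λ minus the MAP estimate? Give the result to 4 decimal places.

Σ times = 16.6. Posterior: Gamma(shape = 4.4+3 = 7.4, rate = 2.8+16.6 = 19.4).
Mode = (α−1)/β = 6.4/19.4 = 0.3299.
Mean = α/β = 7.4/19.4 = 0.3814.
Difference = 0.3814 − 0.3299 = 0.0515.

0.0515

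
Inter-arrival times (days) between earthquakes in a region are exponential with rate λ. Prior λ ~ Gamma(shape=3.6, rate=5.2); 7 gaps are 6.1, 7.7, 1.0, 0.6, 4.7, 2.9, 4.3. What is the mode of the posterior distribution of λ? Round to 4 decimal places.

0.2954

Σ times = 27.3. Posterior: Gamma(shape = 3.6+7 = 10.6, rate = 5.2+27.3 = 32.5).
Mode = (α−1)/β = 9.6/32.5 = 0.2954.
Mean = α/β = 10.6/32.5 = 0.3262.
This is the posterior mode — the MAP estimate.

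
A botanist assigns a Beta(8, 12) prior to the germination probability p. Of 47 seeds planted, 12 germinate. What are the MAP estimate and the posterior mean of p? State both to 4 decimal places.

Posterior: Beta(8+12, 12+35) = Beta(20, 47).
Mode = (20−1)/(20+47−2) = 19/65 = 0.2923.
Mean = 20/(20+47) = 20/67 = 0.2985.

MAP estimate = 0.2923, posterior mean = 0.2985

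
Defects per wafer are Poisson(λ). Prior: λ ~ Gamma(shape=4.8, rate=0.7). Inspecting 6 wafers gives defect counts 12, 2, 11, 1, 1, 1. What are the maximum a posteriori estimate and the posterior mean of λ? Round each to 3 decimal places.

Σ counts = 28. Posterior: Gamma(shape = 4.8+28 = 32.8, rate = 0.7+6 = 6.7).
Mode = (α−1)/β = 31.8/6.7 = 4.746.
Mean = α/β = 32.8/6.7 = 4.896.
Right-skewed posterior ⇒ mode < mean.

MAP = 4.746; posterior mean = 4.896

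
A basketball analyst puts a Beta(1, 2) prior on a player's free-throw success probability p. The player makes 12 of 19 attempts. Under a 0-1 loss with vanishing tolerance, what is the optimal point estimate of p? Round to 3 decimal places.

Posterior: Beta(1+12, 2+7) = Beta(13, 9).
Mode = (13−1)/(13+9−2) = 12/20 = 0.600.
Mean = 13/(13+9) = 13/22 = 0.591.
This is the posterior mode — the MAP estimate.

0.600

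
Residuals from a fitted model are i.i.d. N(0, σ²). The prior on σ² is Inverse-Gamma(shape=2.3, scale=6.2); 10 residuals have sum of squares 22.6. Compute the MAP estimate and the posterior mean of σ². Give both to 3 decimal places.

Posterior: Inverse-Gamma(shape = 2.3+10/2 = 7.3, scale = 6.2+22.6/2 = 17.5).
Mode = β/(α+1) = 17.5/8.3 = 2.108.
Mean = β/(α−1) = 17.5/6.3 = 2.778.

MAP = 2.108; posterior mean = 2.778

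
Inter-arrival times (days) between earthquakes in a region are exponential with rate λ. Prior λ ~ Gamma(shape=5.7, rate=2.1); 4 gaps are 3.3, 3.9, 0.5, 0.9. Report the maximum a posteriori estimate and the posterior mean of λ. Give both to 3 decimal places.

Σ times = 8.6. Posterior: Gamma(shape = 5.7+4 = 9.7, rate = 2.1+8.6 = 10.7).
Mode = (α−1)/β = 8.7/10.7 = 0.813.
Mean = α/β = 9.7/10.7 = 0.907.
Right-skewed posterior ⇒ mode < mean.

λ_MAP = 0.813, E[λ|data] = 0.907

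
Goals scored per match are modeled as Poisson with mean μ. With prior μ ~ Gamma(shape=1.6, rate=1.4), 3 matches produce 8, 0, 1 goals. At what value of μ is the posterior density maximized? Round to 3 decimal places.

Σ counts = 9. Posterior: Gamma(shape = 1.6+9 = 10.6, rate = 1.4+3 = 4.4).
Mode = (α−1)/β = 9.6/4.4 = 2.182.
Mean = α/β = 10.6/4.4 = 2.409.
This is the posterior mode — the MAP estimate.

2.182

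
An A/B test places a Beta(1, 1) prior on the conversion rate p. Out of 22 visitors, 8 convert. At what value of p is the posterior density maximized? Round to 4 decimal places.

Posterior: Beta(1+8, 1+14) = Beta(9, 15).
Mode = (9−1)/(9+15−2) = 8/22 = 0.3636.
With a flat prior the MAP equals the MLE, 8/22.
Mean = 9/(9+15) = 9/24 = 0.3750.
This is the posterior mode — the MAP estimate.

0.3636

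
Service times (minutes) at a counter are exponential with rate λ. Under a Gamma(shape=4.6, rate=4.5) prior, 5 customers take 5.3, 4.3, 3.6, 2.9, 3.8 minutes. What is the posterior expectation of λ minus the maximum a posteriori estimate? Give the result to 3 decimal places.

0.041

Σ times = 19.9. Posterior: Gamma(shape = 4.6+5 = 9.6, rate = 4.5+19.9 = 24.4).
Mode = (α−1)/β = 8.6/24.4 = 0.352.
Mean = α/β = 9.6/24.4 = 0.393.
Difference = 0.393 − 0.352 = 0.041.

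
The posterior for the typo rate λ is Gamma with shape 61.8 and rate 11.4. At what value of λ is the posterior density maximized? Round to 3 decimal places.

Mode = (α−1)/β = 60.8/11.4 = 5.333.
Mean = α/β = 61.8/11.4 = 5.421.
This is the posterior mode — the MAP estimate.

5.333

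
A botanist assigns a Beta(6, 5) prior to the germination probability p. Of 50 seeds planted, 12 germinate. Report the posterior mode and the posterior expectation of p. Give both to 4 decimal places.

Posterior: Beta(6+12, 5+38) = Beta(18, 43).
Mode = (18−1)/(18+43−2) = 17/59 = 0.2881.
Mean = 18/(18+43) = 18/61 = 0.2951.
The mean is pulled above the mode by the posterior's right skew.

p_MAP = 0.2881, E[p|data] = 0.2951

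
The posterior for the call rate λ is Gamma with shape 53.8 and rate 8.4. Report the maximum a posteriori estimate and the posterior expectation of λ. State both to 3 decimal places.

Mode = (α−1)/β = 52.8/8.4 = 6.286.
Mean = α/β = 53.8/8.4 = 6.405.
The posterior is right-skewed, so the mean exceeds the mode.

maximum a posteriori estimate = 6.286, posterior expectation = 6.405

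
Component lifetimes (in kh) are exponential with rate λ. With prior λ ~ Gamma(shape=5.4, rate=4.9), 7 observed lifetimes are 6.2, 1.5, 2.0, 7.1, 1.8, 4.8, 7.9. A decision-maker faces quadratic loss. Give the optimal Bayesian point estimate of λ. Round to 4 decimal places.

Σ times = 31.3. Posterior: Gamma(shape = 5.4+7 = 12.4, rate = 4.9+31.3 = 36.2).
Mode = (α−1)/β = 11.4/36.2 = 0.3149.
Mean = α/β = 12.4/36.2 = 0.3425.
Quadratic loss ⇒ the optimal estimator is the posterior mean.

0.3425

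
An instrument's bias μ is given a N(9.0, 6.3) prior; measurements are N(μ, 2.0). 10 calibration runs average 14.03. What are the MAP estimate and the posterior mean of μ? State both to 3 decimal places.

Posterior for μ is Normal. Precision-weighted mean: (1/6.3·9.0 + 10/2.0·14.03) / (1/6.3 + 10/2.0) = 13.875.
A Normal posterior is symmetric, so mode = mean.

μ_MAP = 13.875, E[μ|data] = 13.875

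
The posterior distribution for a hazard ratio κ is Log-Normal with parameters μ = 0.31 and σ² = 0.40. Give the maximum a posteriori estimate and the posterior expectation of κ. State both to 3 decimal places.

maximum a posteriori estimate = 0.914, posterior expectation = 1.665

Mode = exp(μ − σ²) = exp(-0.09) = 0.914.
Mean = exp(μ + σ²/2) = exp(0.510) = 1.665.
Right-skewed posterior ⇒ mode < mean.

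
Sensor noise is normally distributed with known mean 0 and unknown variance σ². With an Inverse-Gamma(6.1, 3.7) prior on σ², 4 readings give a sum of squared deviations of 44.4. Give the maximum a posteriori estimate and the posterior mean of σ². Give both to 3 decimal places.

MAP = 2.846; posterior mean = 3.648

Posterior: Inverse-Gamma(shape = 6.1+4/2 = 8.1, scale = 3.7+44.4/2 = 25.9).
Mode = β/(α+1) = 25.9/9.1 = 2.846.
Mean = β/(α−1) = 25.9/7.1 = 3.648.
Mean > mode: the posterior has a right tail.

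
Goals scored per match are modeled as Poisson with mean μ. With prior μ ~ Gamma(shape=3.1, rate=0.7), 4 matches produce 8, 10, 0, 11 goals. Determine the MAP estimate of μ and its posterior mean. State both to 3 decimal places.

MAP estimate = 6.617, posterior mean = 6.830

Σ counts = 29. Posterior: Gamma(shape = 3.1+29 = 32.1, rate = 0.7+4 = 4.7).
Mode = (α−1)/β = 31.1/4.7 = 6.617.
Mean = α/β = 32.1/4.7 = 6.830.
Mean > mode: the posterior has a right tail.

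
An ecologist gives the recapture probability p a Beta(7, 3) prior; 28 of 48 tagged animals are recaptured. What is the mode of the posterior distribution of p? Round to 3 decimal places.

Posterior: Beta(7+28, 3+20) = Beta(35, 23).
Mode = (35−1)/(35+23−2) = 34/56 = 0.607.
Mean = 35/(35+23) = 35/58 = 0.603.
This is the posterior mode — the MAP estimate.

0.607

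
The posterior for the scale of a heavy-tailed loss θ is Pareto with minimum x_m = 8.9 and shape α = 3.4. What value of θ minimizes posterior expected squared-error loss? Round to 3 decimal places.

The Pareto density is strictly decreasing on [x_m, ∞), so the mode is x_m = 8.900.
Mean = α·x_m/(α−1) = 3.4·8.9/2.4 = 12.608.
Squared-error loss ⇒ the optimal estimator is the posterior mean.

12.608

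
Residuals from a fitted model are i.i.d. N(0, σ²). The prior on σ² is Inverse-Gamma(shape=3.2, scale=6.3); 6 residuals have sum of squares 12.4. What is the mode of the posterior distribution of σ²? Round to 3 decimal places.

1.736

Posterior: Inverse-Gamma(shape = 3.2+6/2 = 6.2, scale = 6.3+12.4/2 = 12.5).
Mode = β/(α+1) = 12.5/7.2 = 1.736.
Mean = β/(α−1) = 12.5/5.2 = 2.404.
This is the posterior mode — the MAP estimate.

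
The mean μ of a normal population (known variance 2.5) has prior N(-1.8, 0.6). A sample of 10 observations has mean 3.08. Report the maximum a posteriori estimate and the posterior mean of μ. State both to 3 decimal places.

Posterior for μ is Normal. Precision-weighted mean: (1/0.6·-1.8 + 10/2.5·3.08) / (1/0.6 + 10/2.5) = 1.645.
A Normal posterior is symmetric, so mode = mean.

MAP = 1.645; posterior mean = 1.645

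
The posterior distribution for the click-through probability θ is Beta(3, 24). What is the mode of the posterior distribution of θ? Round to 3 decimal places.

0.080

Mode = (3−1)/(3+24−2) = 2/25 = 0.080.
Mean = 3/(3+24) = 3/27 = 0.111.
This is the posterior mode — the MAP estimate.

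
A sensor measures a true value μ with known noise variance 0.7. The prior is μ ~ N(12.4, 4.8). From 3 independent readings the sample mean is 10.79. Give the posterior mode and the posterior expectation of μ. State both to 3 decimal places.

Posterior for μ is Normal. Precision-weighted mean: (1/4.8·12.4 + 3/0.7·10.79) / (1/4.8 + 3/0.7) = 10.865.
A Normal posterior is symmetric, so mode = mean.

MAP = 10.865, posterior mean = 10.865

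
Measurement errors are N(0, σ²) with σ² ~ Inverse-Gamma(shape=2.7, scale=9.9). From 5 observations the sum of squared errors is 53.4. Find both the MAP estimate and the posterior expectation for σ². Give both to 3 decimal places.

σ²_MAP = 5.903, E[σ²|data] = 8.714

Posterior: Inverse-Gamma(shape = 2.7+5/2 = 5.2, scale = 9.9+53.4/2 = 36.6).
Mode = β/(α+1) = 36.6/6.2 = 5.903.
Mean = β/(α−1) = 36.6/4.2 = 8.714.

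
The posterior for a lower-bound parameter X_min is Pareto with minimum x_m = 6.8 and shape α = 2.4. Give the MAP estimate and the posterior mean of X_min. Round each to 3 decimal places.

X_min_MAP = 6.800, E[X_min|data] = 11.657

The Pareto density is strictly decreasing on [x_m, ∞), so the mode is x_m = 6.800.
Mean = α·x_m/(α−1) = 2.4·6.8/1.4 = 11.657.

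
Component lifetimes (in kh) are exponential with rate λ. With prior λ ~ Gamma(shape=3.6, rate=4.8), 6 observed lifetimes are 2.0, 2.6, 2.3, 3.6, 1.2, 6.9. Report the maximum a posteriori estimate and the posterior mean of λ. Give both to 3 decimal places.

MAP = 0.368, posterior mean = 0.410

Σ times = 18.6. Posterior: Gamma(shape = 3.6+6 = 9.6, rate = 4.8+18.6 = 23.4).
Mode = (α−1)/β = 8.6/23.4 = 0.368.
Mean = α/β = 9.6/23.4 = 0.410.
Right-skewed posterior ⇒ mode < mean.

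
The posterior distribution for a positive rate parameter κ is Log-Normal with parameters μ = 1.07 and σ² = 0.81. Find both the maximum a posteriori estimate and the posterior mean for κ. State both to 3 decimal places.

MAP = 1.297, posterior mean = 4.371

Mode = exp(μ − σ²) = exp(0.26) = 1.297.
Mean = exp(μ + σ²/2) = exp(1.475) = 4.371.
Mean > mode: the posterior has a right tail.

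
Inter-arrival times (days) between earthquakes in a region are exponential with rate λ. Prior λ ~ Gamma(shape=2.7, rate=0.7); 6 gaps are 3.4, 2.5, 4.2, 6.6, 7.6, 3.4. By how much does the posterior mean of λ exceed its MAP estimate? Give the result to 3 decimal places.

0.035

Σ times = 27.7. Posterior: Gamma(shape = 2.7+6 = 8.7, rate = 0.7+27.7 = 28.4).
Mode = (α−1)/β = 7.7/28.4 = 0.271.
Mean = α/β = 8.7/28.4 = 0.306.
Difference = 0.306 − 0.271 = 0.035.
Mean > mode: the posterior has a right tail.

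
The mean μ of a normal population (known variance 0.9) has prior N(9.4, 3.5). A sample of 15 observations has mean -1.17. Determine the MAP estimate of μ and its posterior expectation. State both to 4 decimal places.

Posterior for μ is Normal. Precision-weighted mean: (1/3.5·9.4 + 15/0.9·-1.17) / (1/3.5 + 15/0.9) = -0.9919.
A Normal posterior is symmetric, so mode = mean.

MAP estimate = -0.9919, posterior expectation = -0.9919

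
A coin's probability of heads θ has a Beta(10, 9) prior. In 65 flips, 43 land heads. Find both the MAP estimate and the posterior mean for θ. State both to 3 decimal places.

Posterior: Beta(10+43, 9+22) = Beta(53, 31).
Mode = (53−1)/(53+31−2) = 52/82 = 0.634.
Mean = 53/(53+31) = 53/84 = 0.631.
Mode > mean: the posterior has a left tail.

MAP estimate = 0.634, posterior mean = 0.631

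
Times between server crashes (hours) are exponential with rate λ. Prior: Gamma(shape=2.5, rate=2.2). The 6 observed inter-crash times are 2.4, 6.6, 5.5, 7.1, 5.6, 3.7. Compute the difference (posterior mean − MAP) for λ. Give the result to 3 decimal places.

0.030

Σ times = 30.9. Posterior: Gamma(shape = 2.5+6 = 8.5, rate = 2.2+30.9 = 33.1).
Mode = (α−1)/β = 7.5/33.1 = 0.227.
Mean = α/β = 8.5/33.1 = 0.257.
Difference = 0.257 − 0.227 = 0.030.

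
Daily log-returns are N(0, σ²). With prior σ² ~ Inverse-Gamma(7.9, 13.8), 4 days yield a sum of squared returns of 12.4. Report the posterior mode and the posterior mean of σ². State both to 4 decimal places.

Posterior: Inverse-Gamma(shape = 7.9+4/2 = 9.9, scale = 13.8+12.4/2 = 20.0).
Mode = β/(α+1) = 20.0/10.9 = 1.8349.
Mean = β/(α−1) = 20.0/8.9 = 2.2472.

MAP: 1.8349. Posterior mean: 2.2472.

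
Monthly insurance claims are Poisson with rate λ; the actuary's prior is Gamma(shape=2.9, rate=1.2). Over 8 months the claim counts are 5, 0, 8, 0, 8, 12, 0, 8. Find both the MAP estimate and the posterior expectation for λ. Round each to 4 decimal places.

Σ counts = 41. Posterior: Gamma(shape = 2.9+41 = 43.9, rate = 1.2+8 = 9.2).
Mode = (α−1)/β = 42.9/9.2 = 4.6630.
Mean = α/β = 43.9/9.2 = 4.7717.
The posterior is right-skewed, so the mean exceeds the mode.

λ_MAP = 4.6630, E[λ|data] = 4.7717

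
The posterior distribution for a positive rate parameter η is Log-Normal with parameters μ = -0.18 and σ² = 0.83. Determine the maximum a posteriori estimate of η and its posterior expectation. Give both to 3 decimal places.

maximum a posteriori estimate = 0.364, posterior expectation = 1.265

Mode = exp(μ − σ²) = exp(-1.01) = 0.364.
Mean = exp(μ + σ²/2) = exp(0.235) = 1.265.
The posterior is right-skewed, so the mean exceeds the mode.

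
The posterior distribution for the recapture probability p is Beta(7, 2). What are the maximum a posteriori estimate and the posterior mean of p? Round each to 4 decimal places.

Mode = (7−1)/(7+2−2) = 6/7 = 0.8571.
Mean = 7/(7+2) = 7/9 = 0.7778.
Mode > mean: the posterior has a left tail.

p_MAP = 0.8571, E[p|data] = 0.7778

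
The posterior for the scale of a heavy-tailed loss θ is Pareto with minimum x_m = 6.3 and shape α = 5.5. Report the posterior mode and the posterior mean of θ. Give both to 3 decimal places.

θ_MAP = 6.300, E[θ|data] = 7.700

The Pareto density is strictly decreasing on [x_m, ∞), so the mode is x_m = 6.300.
Mean = α·x_m/(α−1) = 5.5·6.3/4.5 = 7.700.
Right-skewed posterior ⇒ mode < mean.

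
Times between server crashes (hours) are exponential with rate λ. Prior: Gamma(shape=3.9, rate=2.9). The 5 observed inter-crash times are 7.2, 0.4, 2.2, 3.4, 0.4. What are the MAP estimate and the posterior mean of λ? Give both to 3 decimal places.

MAP = 0.479, posterior mean = 0.539

Σ times = 13.6. Posterior: Gamma(shape = 3.9+5 = 8.9, rate = 2.9+13.6 = 16.5).
Mode = (α−1)/β = 7.9/16.5 = 0.479.
Mean = α/β = 8.9/16.5 = 0.539.
The mean is pulled above the mode by the posterior's right skew.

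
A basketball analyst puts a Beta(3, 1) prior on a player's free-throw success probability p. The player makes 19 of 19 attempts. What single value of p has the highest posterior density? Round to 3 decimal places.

1.000

Posterior: Beta(3+19, 1+0) = Beta(22, 1).
Since β = 1 ≤ 1 and α > 1, the Beta density is monotone increasing on [0,1]; the mode is at 1.
Mean = 22/(22+1) = 0.957.
This is the posterior mode — the MAP estimate.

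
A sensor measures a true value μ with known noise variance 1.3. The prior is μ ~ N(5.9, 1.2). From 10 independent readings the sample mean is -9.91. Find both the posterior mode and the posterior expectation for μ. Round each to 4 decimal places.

Posterior for μ is Normal. Precision-weighted mean: (1/1.2·5.9 + 10/1.3·-9.91) / (1/1.2 + 10/1.3) = -8.3647.
A Normal posterior is symmetric, so mode = mean.

μ_MAP = -8.3647, E[μ|data] = -8.3647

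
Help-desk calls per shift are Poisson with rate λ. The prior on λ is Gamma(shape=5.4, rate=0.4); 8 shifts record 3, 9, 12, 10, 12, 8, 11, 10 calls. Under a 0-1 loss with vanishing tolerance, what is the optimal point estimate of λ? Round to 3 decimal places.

9.452

Σ counts = 75. Posterior: Gamma(shape = 5.4+75 = 80.4, rate = 0.4+8 = 8.4).
Mode = (α−1)/β = 79.4/8.4 = 9.452.
Mean = α/β = 80.4/8.4 = 9.571.
This is the posterior mode — the MAP estimate.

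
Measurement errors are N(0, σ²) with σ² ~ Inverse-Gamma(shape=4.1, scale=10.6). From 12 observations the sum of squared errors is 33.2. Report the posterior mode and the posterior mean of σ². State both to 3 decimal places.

Posterior: Inverse-Gamma(shape = 4.1+12/2 = 10.1, scale = 10.6+33.2/2 = 27.2).
Mode = β/(α+1) = 27.2/11.1 = 2.450.
Mean = β/(α−1) = 27.2/9.1 = 2.989.

MAP: 2.450. Posterior mean: 2.989.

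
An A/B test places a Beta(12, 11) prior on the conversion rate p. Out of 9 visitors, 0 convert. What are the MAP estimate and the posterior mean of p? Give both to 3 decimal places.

Posterior: Beta(12+0, 11+9) = Beta(12, 20).
Mode = (12−1)/(12+20−2) = 11/30 = 0.367.
Mean = 12/(12+20) = 12/32 = 0.375.

p_MAP = 0.367, E[p|data] = 0.375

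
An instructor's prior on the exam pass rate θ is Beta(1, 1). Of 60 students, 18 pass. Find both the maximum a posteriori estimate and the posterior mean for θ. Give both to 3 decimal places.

Posterior: Beta(1+18, 1+42) = Beta(19, 43).
Mode = (19−1)/(19+43−2) = 18/60 = 0.300.
With a flat prior the MAP equals the MLE, 18/60.
Mean = 19/(19+43) = 19/62 = 0.306.

MAP = 0.300; posterior mean = 0.306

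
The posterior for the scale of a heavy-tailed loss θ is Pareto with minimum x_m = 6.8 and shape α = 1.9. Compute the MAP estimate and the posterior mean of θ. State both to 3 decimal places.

The Pareto density is strictly decreasing on [x_m, ∞), so the mode is x_m = 6.800.
Mean = α·x_m/(α−1) = 1.9·6.8/0.9 = 14.356.

θ_MAP = 6.800, E[θ|data] = 14.356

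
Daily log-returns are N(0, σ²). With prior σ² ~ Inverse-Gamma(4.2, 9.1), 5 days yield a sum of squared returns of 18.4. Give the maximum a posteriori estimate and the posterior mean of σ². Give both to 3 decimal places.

Posterior: Inverse-Gamma(shape = 4.2+5/2 = 6.7, scale = 9.1+18.4/2 = 18.3).
Mode = β/(α+1) = 18.3/7.7 = 2.377.
Mean = β/(α−1) = 18.3/5.7 = 3.211.
The posterior is right-skewed, so the mean exceeds the mode.

maximum a posteriori estimate = 2.377, posterior mean = 3.211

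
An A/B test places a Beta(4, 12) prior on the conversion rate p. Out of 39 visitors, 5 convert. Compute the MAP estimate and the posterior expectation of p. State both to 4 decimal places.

Posterior: Beta(4+5, 12+34) = Beta(9, 46).
Mode = (9−1)/(9+46−2) = 8/53 = 0.1509.
Mean = 9/(9+46) = 9/55 = 0.1636.

MAP = 0.1509, posterior mean = 0.1636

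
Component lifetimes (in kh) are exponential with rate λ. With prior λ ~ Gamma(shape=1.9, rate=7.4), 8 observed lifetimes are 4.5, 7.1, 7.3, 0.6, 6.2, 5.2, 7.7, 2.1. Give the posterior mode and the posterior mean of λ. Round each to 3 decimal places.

Σ times = 40.7. Posterior: Gamma(shape = 1.9+8 = 9.9, rate = 7.4+40.7 = 48.1).
Mode = (α−1)/β = 8.9/48.1 = 0.185.
Mean = α/β = 9.9/48.1 = 0.206.

λ_MAP = 0.185, E[λ|data] = 0.206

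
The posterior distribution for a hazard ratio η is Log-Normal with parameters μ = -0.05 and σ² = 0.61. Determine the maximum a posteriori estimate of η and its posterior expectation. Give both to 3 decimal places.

Mode = exp(μ − σ²) = exp(-0.66) = 0.517.
Mean = exp(μ + σ²/2) = exp(0.255) = 1.290.
The posterior is right-skewed, so the mean exceeds the mode.

maximum a posteriori estimate = 0.517, posterior expectation = 1.290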